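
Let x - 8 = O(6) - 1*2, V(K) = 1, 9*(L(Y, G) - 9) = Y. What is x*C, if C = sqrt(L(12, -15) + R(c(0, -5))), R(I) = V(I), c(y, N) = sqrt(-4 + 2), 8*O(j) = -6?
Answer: 7*sqrt(102)/4 ≈ 17.674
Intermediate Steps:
L(Y, G) = 9 + Y/9
O(j) = -3/4 (O(j) = (1/8)*(-6) = -3/4)
c(y, N) = I*sqrt(2) (c(y, N) = sqrt(-2) = I*sqrt(2))
x = 21/4 (x = 8 + (-3/4 - 1*2) = 8 + (-3/4 - 2) = 8 - 11/4 = 21/4 ≈ 5.2500)
R(I) = 1
C = sqrt(102)/3 (C = sqrt((9 + (1/9)*12) + 1) = sqrt((9 + 4/3) + 1) = sqrt(31/3 + 1) = sqrt(34/3) = sqrt(102)/3 ≈ 3.3665)
x*C = 21*(sqrt(102)/3)/4 = 7*sqrt(102)/4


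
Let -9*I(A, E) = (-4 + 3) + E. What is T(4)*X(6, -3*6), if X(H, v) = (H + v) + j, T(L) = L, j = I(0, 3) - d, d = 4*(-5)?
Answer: 280/9 ≈ 31.111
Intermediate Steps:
d = -20
I(A, E) = ⅑ - E/9 (I(A, E) = -((-4 + 3) + E)/9 = -(-1 + E)/9 = ⅑ - E/9)
j = 178/9 (j = (⅑ - ⅑*3) - 1*(-20) = (⅑ - ⅓) + 20 = -2/9 + 20 = 178/9 ≈ 19.778)
X(H, v) = 178/9 + H + v (X(H, v) = (H + v) + 178/9 = 178/9 + H + v)
T(4)*X(6, -3*6) = 4*(178/9 + 6 - 3*6) = 4*(178/9 + 6 - 18) = 4*(70/9) = 280/9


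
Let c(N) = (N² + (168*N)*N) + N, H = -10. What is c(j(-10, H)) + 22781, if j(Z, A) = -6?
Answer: 28859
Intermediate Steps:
c(N) = N + 169*N² (c(N) = (N² + 168*N²) + N = 169*N² + N = N + 169*N²)
c(j(-10, H)) + 22781 = -6*(1 + 169*(-6)) + 22781 = -6*(1 - 1014) + 22781 = -6*(-1013) + 22781 = 6078 + 22781 = 28859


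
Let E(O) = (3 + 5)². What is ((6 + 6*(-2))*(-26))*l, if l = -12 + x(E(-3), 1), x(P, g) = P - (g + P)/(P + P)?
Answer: 257049/32 ≈ 8032.8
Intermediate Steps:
E(O) = 64 (E(O) = 8² = 64)
x(P, g) = P - (P + g)/(2*P)
l = 6591/128 (l = -12 + (-½ + 64 - ½*1/64) = -12 + (-½ + 64 - ½*1*1/64) = -12 + (-½ + 64 - 1/128) = -12 + 8127/128 = 6591/128 ≈ 51.492)
((6 + 6*(-2))*(-26))*l = ((6 + 6*(-2))*(-26))*(6591/128) = ((6 - 12)*(-26))*(6591/128) = -6*(-26)*(6591/128) = 156*(6591/128) = 257049/32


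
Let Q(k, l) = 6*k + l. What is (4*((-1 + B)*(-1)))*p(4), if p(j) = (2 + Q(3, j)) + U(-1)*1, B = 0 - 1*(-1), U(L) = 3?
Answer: 0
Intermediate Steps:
Q(k, l) = l + 6*k
B = 1 (B = 0 + 1 = 1)
p(j) = 23 + j (p(j) = (2 + (j + 6*3)) + 3*1 = (2 + (j + 18)) + 3 = (2 + (18 + j)) + 3 = (20 + j) + 3 = 23 + j)
(4*((-1 + B)*(-1)))*p(4) = (4*((-1 + 1)*(-1)))*(23 + 4) = (4*(0*(-1)))*27 = (4*0)*27 = 0*27 = 0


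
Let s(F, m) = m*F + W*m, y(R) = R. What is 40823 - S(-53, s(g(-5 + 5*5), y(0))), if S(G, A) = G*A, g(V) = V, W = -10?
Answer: 40823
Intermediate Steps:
s(F, m) = -10*m + F*m (s(F, m) = m*F - 10*m = F*m - 10*m = -10*m + F*m)
S(G, A) = A*G
40823 - S(-53, s(g(-5 + 5*5), y(0))) = 40823 - 0*(-10 + (-5 + 5*5))*(-53) = 40823 - 0*(-10 + (-5 + 25))*(-53) = 40823 - 0*(-10 + 20)*(-53) = 40823 - 0*10*(-53) = 40823 - 0*(-53) = 40823 - 1*0 = 40823 + 0 = 40823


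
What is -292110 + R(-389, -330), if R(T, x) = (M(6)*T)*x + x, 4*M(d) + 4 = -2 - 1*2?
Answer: -549180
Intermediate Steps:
M(d) = -2 (M(d) = -1 + (-2 - 1*2)/4 = -1 + (-2 - 2)/4 = -1 + (¼)*(-4) = -1 - 1 = -2)
R(T, x) = x - 2*T*x (R(T, x) = (-2*T)*x + x = -2*T*x + x = x - 2*T*x)
-292110 + R(-389, -330) = -292110 - 330*(1 - 2*(-389)) = -292110 - 330*(1 + 778) = -292110 - 330*779 = -292110 - 257070 = -549180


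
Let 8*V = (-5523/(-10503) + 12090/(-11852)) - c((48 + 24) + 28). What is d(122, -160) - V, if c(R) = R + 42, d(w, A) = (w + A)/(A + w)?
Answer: 3122292679/165975408 ≈ 18.812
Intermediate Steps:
d(w, A) = 1 (d(w, A) = (A + w)/(A + w) = 1)
c(R) = 42 + R
V = -2956317271/165975408 (V = ((-5523/(-10503) + 12090/(-11852)) - (42 + ((48 + 24) + 28)))/8 = ((-5523*(-1/10503) + 12090*(-1/11852)) - (42 + (72 + 28)))/8 = ((1841/3501 - 6045/5926) - (42 + 100))/8 = (-10253779/20746926 - 1*142)/8 = (-10253779/20746926 - 142)/8 = (1/8)*(-2956317271/20746926) = -2956317271/165975408 ≈ -17.812)
d(122, -160) - V = 1 - 1*(-2956317271/165975408) = 1 + 2956317271/165975408 = 3122292679/165975408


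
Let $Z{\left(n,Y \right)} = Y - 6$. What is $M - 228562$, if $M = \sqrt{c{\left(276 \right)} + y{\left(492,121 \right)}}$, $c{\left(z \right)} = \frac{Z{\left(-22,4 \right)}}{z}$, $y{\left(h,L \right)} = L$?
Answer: $-228562 + \frac{\sqrt{2304186}}{138} \approx -2.2855 \cdot 10^{5}$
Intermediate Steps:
$Z{\left(n,Y \right)} = -6 + Y$
$c{\left(z \right)} = - \frac{2}{z}$ ($c{\left(z \right)} = \frac{-6 + 4}{z} = - \frac{2}{z}$)
$M = \frac{\sqrt{2304186}}{138}$ ($M = \sqrt{- \frac{2}{276} + 121} = \sqrt{\left(-2\right) \frac{1}{276} + 121} = \sqrt{- \frac{1}{138} + 121} = \sqrt{\frac{16697}{138}} = \frac{\sqrt{2304186}}{138} \approx 11.0$)
$M - 228562 = \frac{\sqrt{2304186}}{138} - 228562 = -228562 + \frac{\sqrt{2304186}}{138}$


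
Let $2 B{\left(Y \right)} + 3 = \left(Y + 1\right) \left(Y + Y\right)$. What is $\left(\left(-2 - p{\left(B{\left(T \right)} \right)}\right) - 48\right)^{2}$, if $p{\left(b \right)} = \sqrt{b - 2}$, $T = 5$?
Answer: $\frac{\left(100 + \sqrt{106}\right)^{2}}{4} \approx 3041.3$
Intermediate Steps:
$B{\left(Y \right)} = - \frac{3}{2} + Y \left(1 + Y\right)$ ($B{\left(Y \right)} = - \frac{3}{2} + \frac{\left(Y + 1\right) \left(Y + Y\right)}{2} = - \frac{3}{2} + \frac{\left(1 + Y\right) 2 Y}{2} = - \frac{3}{2} + \frac{2 Y \left(1 + Y\right)}{2} = - \frac{3}{2} + Y \left(1 + Y\right)$)
$p{\left(b \right)} = \sqrt{-2 + b}$
$\left(\left(-2 - p{\left(B{\left(T \right)} \right)}\right) - 48\right)^{2} = \left(\left(-2 - \sqrt{-2 + \left(- \frac{3}{2} + 5 + 5^{2}\right)}\right) - 48\right)^{2} = \left(\left(-2 - \sqrt{-2 + \left(- \frac{3}{2} + 5 + 25\right)}\right) - 48\right)^{2} = \left(\left(-2 - \sqrt{-2 + \frac{57}{2}}\right) - 48\right)^{2} = \left(\left(-2 - \sqrt{\frac{53}{2}}\right) - 48\right)^{2} = \left(\left(-2 - \frac{\sqrt{106}}{2}\right) - 48\right)^{2} = \left(-50 - \frac{\sqrt{106}}{2}\right)^{2}$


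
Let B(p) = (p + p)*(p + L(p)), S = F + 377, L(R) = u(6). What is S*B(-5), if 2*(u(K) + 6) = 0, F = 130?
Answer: 55770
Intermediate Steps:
u(K) = -6 (u(K) = -6 + (½)*0 = -6 + 0 = -6)
L(R) = -6
S = 507 (S = 130 + 377 = 507)
B(p) = 2*p*(-6 + p) (B(p) = (p + p)*(p - 6) = (2*p)*(-6 + p) = 2*p*(-6 + p))
S*B(-5) = 507*(2*(-5)*(-6 - 5)) = 507*(2*(-5)*(-11)) = 507*110 = 55770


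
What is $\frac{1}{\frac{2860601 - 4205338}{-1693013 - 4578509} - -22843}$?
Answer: $\frac{6271522}{143261721783} \approx 4.3777 \cdot 10^{-5}$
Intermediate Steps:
$\frac{1}{\frac{2860601 - 4205338}{-1693013 - 4578509} - -22843} = \frac{1}{- \frac{1344737}{-6271522} + \left(23892 - 1049\right)} = \frac{1}{\left(-1344737\right) \left(- \frac{1}{6271522}\right) + 22843} = \frac{1}{\frac{1344737}{6271522} + 22843} = \frac{1}{\frac{143261721783}{6271522}} = \frac{6271522}{143261721783}$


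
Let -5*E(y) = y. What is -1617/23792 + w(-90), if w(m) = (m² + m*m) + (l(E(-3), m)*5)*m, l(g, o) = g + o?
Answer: 1342580943/23792 ≈ 56430.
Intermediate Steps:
E(y) = -y/5
w(m) = 2*m² + m*(3 + 5*m) (w(m) = (m² + m*m) + ((-⅕*(-3) + m)*5)*m = (m² + m²) + ((⅗ + m)*5)*m = 2*m² + (3 + 5*m)*m = 2*m² + m*(3 + 5*m))
-1617/23792 + w(-90) = -1617/23792 - 90*(3 + 7*(-90)) = -1617*1/23792 - 90*(3 - 630) = -1617/23792 - 90*(-627) = -1617/23792 + 56430 = 1342580943/23792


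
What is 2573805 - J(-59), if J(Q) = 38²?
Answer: 2572361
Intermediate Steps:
J(Q) = 1444
2573805 - J(-59) = 2573805 - 1*1444 = 2573805 - 1444 = 2572361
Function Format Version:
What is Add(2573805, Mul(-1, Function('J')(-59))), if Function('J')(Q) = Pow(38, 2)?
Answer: 2572361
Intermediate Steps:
Function('J')(Q) = 1444
Add(2573805, Mul(-1, Function('J')(-59))) = Add(2573805, Mul(-1, 1444)) = Add(2573805, -1444) = 2572361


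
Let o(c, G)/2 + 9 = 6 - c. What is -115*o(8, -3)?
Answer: 2530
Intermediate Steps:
o(c, G) = -6 - 2*c (o(c, G) = -18 + 2*(6 - c) = -18 + (12 - 2*c) = -6 - 2*c)
-115*o(8, -3) = -115*(-6 - 2*8) = -115*(-6 - 16) = -115*(-22) = 2530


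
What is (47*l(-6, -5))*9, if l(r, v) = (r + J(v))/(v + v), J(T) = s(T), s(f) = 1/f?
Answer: 13113/50 ≈ 262.26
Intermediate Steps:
J(T) = 1/T
l(r, v) = (r + 1/v)/(2*v) (l(r, v) = (r + 1/v)/(v + v) = (r + 1/v)/((2*v)) = (r + 1/v)*(1/(2*v)) = (r + 1/v)/(2*v))
(47*l(-6, -5))*9 = (47*((½)*(1 - 6*(-5))/(-5)²))*9 = (47*((½)*(1/25)*(1 + 30)))*9 = (47*((½)*(1/25)*31))*9 = (47*(31/50))*9 = (1457/50)*9 = 13113/50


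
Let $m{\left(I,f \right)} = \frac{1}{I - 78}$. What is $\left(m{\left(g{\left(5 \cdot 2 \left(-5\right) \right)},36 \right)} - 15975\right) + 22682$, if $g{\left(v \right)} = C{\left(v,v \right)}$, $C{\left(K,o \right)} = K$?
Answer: $\frac{858495}{128} \approx 6707.0$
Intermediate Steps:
$g{\left(v \right)} = v$
$m{\left(I,f \right)} = \frac{1}{-78 + I}$
$\left(m{\left(g{\left(5 \cdot 2 \left(-5\right) \right)},36 \right)} - 15975\right) + 22682 = \left(\frac{1}{-78 + 5 \cdot 2 \left(-5\right)} - 15975\right) + 22682 = \left(\frac{1}{-78 + 10 \left(-5\right)} - 15975\right) + 22682 = \left(\frac{1}{-78 - 50} - 15975\right) + 22682 = \left(\frac{1}{-128} - 15975\right) + 22682 = \left(- \frac{1}{128} - 15975\right) + 22682 = - \frac{2044801}{128} + 22682 = \frac{858495}{128}$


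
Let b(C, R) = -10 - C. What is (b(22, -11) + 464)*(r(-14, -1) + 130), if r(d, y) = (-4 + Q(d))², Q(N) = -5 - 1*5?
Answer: 140832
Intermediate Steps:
Q(N) = -10 (Q(N) = -5 - 5 = -10)
r(d, y) = 196 (r(d, y) = (-4 - 10)² = (-14)² = 196)
(b(22, -11) + 464)*(r(-14, -1) + 130) = ((-10 - 1*22) + 464)*(196 + 130) = ((-10 - 22) + 464)*326 = (-32 + 464)*326 = 432*326 = 140832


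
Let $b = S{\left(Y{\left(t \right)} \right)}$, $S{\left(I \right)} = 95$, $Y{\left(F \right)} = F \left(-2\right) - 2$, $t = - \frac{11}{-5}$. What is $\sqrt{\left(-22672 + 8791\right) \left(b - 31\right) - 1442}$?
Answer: $i \sqrt{889826} \approx 943.31 i$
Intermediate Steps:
$t = \frac{11}{5}$ ($t = \left(-11\right) \left(- \frac{1}{5}\right) = \frac{11}{5} \approx 2.2$)
$Y{\left(F \right)} = -2 - 2 F$ ($Y{\left(F \right)} = - 2 F - 2 = -2 - 2 F$)
$b = 95$
$\sqrt{\left(-22672 + 8791\right) \left(b - 31\right) - 1442} = \sqrt{\left(-22672 + 8791\right) \left(95 - 31\right) - 1442} = \sqrt{\left(-13881\right) 64 - 1442} = \sqrt{-888384 - 1442} = \sqrt{-889826} = i \sqrt{889826}$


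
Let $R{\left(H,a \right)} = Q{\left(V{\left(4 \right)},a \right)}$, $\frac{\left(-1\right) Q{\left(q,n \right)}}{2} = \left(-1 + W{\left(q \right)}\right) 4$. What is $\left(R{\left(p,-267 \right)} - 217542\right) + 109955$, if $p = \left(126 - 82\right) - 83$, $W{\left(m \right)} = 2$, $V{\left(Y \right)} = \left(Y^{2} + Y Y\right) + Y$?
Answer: $-107595$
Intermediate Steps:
$V{\left(Y \right)} = Y + 2 Y^{2}$ ($V{\left(Y \right)} = \left(Y^{2} + Y^{2}\right) + Y = 2 Y^{2} + Y = Y + 2 Y^{2}$)
$p = -39$ ($p = 44 - 83 = -39$)
$Q{\left(q,n \right)} = -8$ ($Q{\left(q,n \right)} = - 2 \left(-1 + 2\right) 4 = - 2 \cdot 1 \cdot 4 = \left(-2\right) 4 = -8$)
$R{\left(H,a \right)} = -8$
$\left(R{\left(p,-267 \right)} - 217542\right) + 109955 = \left(-8 - 217542\right) + 109955 = -217550 + 109955 = -107595$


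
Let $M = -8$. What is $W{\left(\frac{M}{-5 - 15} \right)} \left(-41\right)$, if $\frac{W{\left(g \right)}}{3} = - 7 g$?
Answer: $\frac{1722}{5} \approx 344.4$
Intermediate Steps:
$W{\left(g \right)} = - 21 g$ ($W{\left(g \right)} = 3 \left(- 7 g\right) = - 21 g$)
$W{\left(\frac{M}{-5 - 15} \right)} \left(-41\right) = - 21 \left(- \frac{8}{-5 - 15}\right) \left(-41\right) = - 21 \left(- \frac{8}{-20}\right) \left(-41\right) = - 21 \left(\left(-8\right) \left(- \frac{1}{20}\right)\right) \left(-41\right) = \left(-21\right) \frac{2}{5} \left(-41\right) = \left(- \frac{42}{5}\right) \left(-41\right) = \frac{1722}{5}$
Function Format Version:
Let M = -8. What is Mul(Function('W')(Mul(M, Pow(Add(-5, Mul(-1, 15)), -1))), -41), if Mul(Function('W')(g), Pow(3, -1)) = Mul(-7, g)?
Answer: Rational(1722, 5) ≈ 344.40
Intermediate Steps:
Function('W')(g) = Mul(-21, g) (Function('W')(g) = Mul(3, Mul(-7, g)) = Mul(-21, g))
Mul(Function('W')(Mul(M, Pow(Add(-5, Mul(-1, 15)), -1))), -41) = Mul(Mul(-21, Mul(-8, Pow(Add(-5, Mul(-1, 15)), -1))), -41) = Mul(Mul(-21, Mul(-8, Pow(Add(-5, -15), -1))), -41) = Mul(Mul(-21, Mul(-8, Pow(-20, -1))), -41) = Mul(Mul(-21, Mul(-8, Rational(-1, 20))), -41) = Mul(Mul(-21, Rational(2, 5)), -41) = Mul(Rational(-42, 5), -41) = Rational(1722, 5)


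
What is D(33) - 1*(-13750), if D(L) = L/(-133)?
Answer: 1828717/133 ≈ 13750.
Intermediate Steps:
D(L) = -L/133 (D(L) = L*(-1/133) = -L/133)
D(33) - 1*(-13750) = -1/133*33 - 1*(-13750) = -33/133 + 13750 = 1828717/133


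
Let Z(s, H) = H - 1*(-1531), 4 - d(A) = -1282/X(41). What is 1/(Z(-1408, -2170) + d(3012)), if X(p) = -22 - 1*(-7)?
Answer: -15/10807 ≈ -0.0013880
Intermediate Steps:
X(p) = -15 (X(p) = -22 + 7 = -15)
d(A) = -1222/15 (d(A) = 4 - (-1282)/(-15) = 4 - (-1282)*(-1)/15 = 4 - 1*1282/15 = 4 - 1282/15 = -1222/15)
Z(s, H) = 1531 + H (Z(s, H) = H + 1531 = 1531 + H)
1/(Z(-1408, -2170) + d(3012)) = 1/((1531 - 2170) - 1222/15) = 1/(-639 - 1222/15) = 1/(-10807/15) = -15/10807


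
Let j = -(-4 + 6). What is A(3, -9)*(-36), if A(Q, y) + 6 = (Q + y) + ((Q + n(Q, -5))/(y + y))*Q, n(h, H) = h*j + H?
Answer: 384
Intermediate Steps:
j = -2 (j = -1*2 = -2)
n(h, H) = H - 2*h (n(h, H) = h*(-2) + H = -2*h + H = H - 2*h)
A(Q, y) = -6 + Q + y + Q*(-5 - Q)/(2*y) (A(Q, y) = -6 + ((Q + y) + ((Q + (-5 - 2*Q))/(y + y))*Q) = -6 + ((Q + y) + ((-5 - Q)/((2*y)))*Q) = -6 + ((Q + y) + ((-5 - Q)*(1/(2*y)))*Q) = -6 + ((Q + y) + ((-5 - Q)/(2*y))*Q) = -6 + ((Q + y) + Q*(-5 - Q)/(2*y)) = -6 + (Q + y + Q*(-5 - Q)/(2*y)) = -6 + Q + y + Q*(-5 - Q)/(2*y))
A(3, -9)*(-36) = (-6 + 3 - 9 - 5/2*3/(-9) - ½*3²/(-9))*(-36) = (-6 + 3 - 9 - 5/2*3*(-⅑) - ½*9*(-⅑))*(-36) = (-6 + 3 - 9 + ⅚ + ½)*(-36) = -32/3*(-36) = 384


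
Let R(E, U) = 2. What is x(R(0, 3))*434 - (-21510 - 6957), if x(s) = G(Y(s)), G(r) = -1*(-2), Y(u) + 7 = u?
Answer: 29335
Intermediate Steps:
Y(u) = -7 + u
G(r) = 2
x(s) = 2
x(R(0, 3))*434 - (-21510 - 6957) = 2*434 - (-21510 - 6957) = 868 - 1*(-28467) = 868 + 28467 = 29335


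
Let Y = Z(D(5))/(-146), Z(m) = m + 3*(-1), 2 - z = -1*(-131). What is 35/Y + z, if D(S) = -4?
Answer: 601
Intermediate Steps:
z = -129 (z = 2 - (-1)*(-131) = 2 - 1*131 = 2 - 131 = -129)
Z(m) = -3 + m (Z(m) = m - 3 = -3 + m)
Y = 7/146 (Y = (-3 - 4)/(-146) = -7*(-1/146) = 7/146 ≈ 0.047945)
35/Y + z = 35/(7/146) - 129 = (146/7)*35 - 129 = 730 - 129 = 601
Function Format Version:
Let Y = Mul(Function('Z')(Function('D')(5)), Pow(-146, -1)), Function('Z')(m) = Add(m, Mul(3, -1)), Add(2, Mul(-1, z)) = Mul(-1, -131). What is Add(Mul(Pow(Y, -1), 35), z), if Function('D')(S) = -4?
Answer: 601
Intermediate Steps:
z = -129 (z = Add(2, Mul(-1, Mul(-1, -131))) = Add(2, Mul(-1, 131)) = Add(2, -131) = -129)
Function('Z')(m) = Add(-3, m) (Function('Z')(m) = Add(m, -3) = Add(-3, m))
Y = Rational(7, 146) (Y = Mul(Add(-3, -4), Pow(-146, -1)) = Mul(-7, Rational(-1, 146)) = Rational(7, 146) ≈ 0.047945)
Add(Mul(Pow(Y, -1), 35), z) = Add(Mul(Pow(Rational(7, 146), -1), 35), -129) = Add(Mul(Rational(146, 7), 35), -129) = Add(730, -129) = 601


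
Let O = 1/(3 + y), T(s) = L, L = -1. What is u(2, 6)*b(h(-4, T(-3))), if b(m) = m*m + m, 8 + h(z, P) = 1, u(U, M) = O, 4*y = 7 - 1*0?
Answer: 168/19 ≈ 8.8421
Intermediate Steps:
y = 7/4 (y = (7 - 1*0)/4 = (7 + 0)/4 = (1/4)*7 = 7/4 ≈ 1.7500)
T(s) = -1
O = 4/19 (O = 1/(3 + 7/4) = 1/(19/4) = 4/19 ≈ 0.21053)
u(U, M) = 4/19
h(z, P) = -7 (h(z, P) = -8 + 1 = -7)
b(m) = m + m**2 (b(m) = m**2 + m = m + m**2)
u(2, 6)*b(h(-4, T(-3))) = 4*(-7*(1 - 7))/19 = 4*(-7*(-6))/19 = (4/19)*42 = 168/19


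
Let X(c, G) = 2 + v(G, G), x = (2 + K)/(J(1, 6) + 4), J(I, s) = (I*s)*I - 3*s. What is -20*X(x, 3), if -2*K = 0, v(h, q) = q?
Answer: -100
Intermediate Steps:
K = 0 (K = -½*0 = 0)
J(I, s) = -3*s + s*I² (J(I, s) = s*I² - 3*s = -3*s + s*I²)
x = -¼ (x = (2 + 0)/(6*(-3 + 1²) + 4) = 2/(6*(-3 + 1) + 4) = 2/(6*(-2) + 4) = 2/(-12 + 4) = 2/(-8) = 2*(-⅛) = -¼ ≈ -0.25000)
X(c, G) = 2 + G
-20*X(x, 3) = -20*(2 + 3) = -20*5 = -100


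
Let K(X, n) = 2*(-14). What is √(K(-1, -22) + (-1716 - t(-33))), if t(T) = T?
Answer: I*√1711 ≈ 41.364*I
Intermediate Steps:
K(X, n) = -28
√(K(-1, -22) + (-1716 - t(-33))) = √(-28 + (-1716 - 1*(-33))) = √(-28 + (-1716 + 33)) = √(-28 - 1683) = √(-1711) = I*√1711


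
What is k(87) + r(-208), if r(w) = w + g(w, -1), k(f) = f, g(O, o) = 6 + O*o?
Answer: 93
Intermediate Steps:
r(w) = 6 (r(w) = w + (6 + w*(-1)) = w + (6 - w) = 6)
k(87) + r(-208) = 87 + 6 = 93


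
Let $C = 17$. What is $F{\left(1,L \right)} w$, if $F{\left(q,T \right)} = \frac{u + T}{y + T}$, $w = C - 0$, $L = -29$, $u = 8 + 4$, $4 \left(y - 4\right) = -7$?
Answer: $\frac{1156}{107} \approx 10.804$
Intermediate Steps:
$y = \frac{9}{4}$ ($y = 4 + \frac{1}{4} \left(-7\right) = 4 - \frac{7}{4} = \frac{9}{4} \approx 2.25$)
$u = 12$
$w = 17$ ($w = 17 - 0 = 17 + 0 = 17$)
$F{\left(q,T \right)} = \frac{12 + T}{\frac{9}{4} + T}$
$F{\left(1,L \right)} w = \frac{4 \left(12 - 29\right)}{9 + 4 \left(-29\right)} 17 = 4 \frac{1}{9 - 116} \left(-17\right) 17 = 4 \frac{1}{-107} \left(-17\right) 17 = 4 \left(- \frac{1}{107}\right) \left(-17\right) 17 = \frac{68}{107} \cdot 17 = \frac{1156}{107}$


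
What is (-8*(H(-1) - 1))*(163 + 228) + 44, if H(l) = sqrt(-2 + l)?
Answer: 3172 - 3128*I*sqrt(3) ≈ 3172.0 - 5417.9*I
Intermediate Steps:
(-8*(H(-1) - 1))*(163 + 228) + 44 = (-8*(sqrt(-2 - 1) - 1))*(163 + 228) + 44 = -8*(sqrt(-3) - 1)*391 + 44 = -8*(I*sqrt(3) - 1)*391 + 44 = -8*(-1 + I*sqrt(3))*391 + 44 = (8 - 8*I*sqrt(3))*391 + 44 = (3128 - 3128*I*sqrt(3)) + 44 = 3172 - 3128*I*sqrt(3)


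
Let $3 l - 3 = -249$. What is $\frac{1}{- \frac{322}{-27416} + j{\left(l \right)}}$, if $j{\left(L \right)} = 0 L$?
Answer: $\frac{596}{7} \approx 85.143$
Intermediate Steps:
$l = -82$ ($l = 1 + \frac{1}{3} \left(-249\right) = 1 - 83 = -82$)
$j{\left(L \right)} = 0$
$\frac{1}{- \frac{322}{-27416} + j{\left(l \right)}} = \frac{1}{- \frac{322}{-27416} + 0} = \frac{1}{\left(-322\right) \left(- \frac{1}{27416}\right) + 0} = \frac{1}{\frac{7}{596} + 0} = \frac{1}{\frac{7}{596}} = \frac{596}{7}$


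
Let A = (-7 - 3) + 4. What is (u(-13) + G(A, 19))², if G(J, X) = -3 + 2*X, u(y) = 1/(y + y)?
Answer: 826281/676 ≈ 1222.3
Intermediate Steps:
A = -6 (A = -10 + 4 = -6)
u(y) = 1/(2*y)
(u(-13) + G(A, 19))² = ((½)/(-13) + (-3 + 2*19))² = ((½)*(-1/13) + (-3 + 38))² = (-1/26 + 35)² = (909/26)² = 826281/676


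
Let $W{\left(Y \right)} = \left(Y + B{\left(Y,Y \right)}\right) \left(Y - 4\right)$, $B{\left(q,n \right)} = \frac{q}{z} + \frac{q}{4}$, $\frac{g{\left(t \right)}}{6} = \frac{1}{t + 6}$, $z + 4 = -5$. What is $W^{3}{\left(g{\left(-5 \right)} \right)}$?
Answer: $\frac{68921}{27} \approx 2552.6$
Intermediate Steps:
$z = -9$ ($z = -4 - 5 = -9$)
$g{\left(t \right)} = \frac{6}{6 + t}$ ($g{\left(t \right)} = \frac{6}{t + 6} = \frac{6}{6 + t}$)
$B{\left(q,n \right)} = \frac{5 q}{36}$ ($B{\left(q,n \right)} = \frac{q}{-9} + \frac{q}{4} = q \left(- \frac{1}{9}\right) + q \frac{1}{4} = - \frac{q}{9} + \frac{q}{4} = \frac{5 q}{36}$)
$W{\left(Y \right)} = \frac{41 Y \left(-4 + Y\right)}{36}$ ($W{\left(Y \right)} = \left(Y + \frac{5 Y}{36}\right) \left(Y - 4\right) = \frac{41 Y}{36} \left(-4 + Y\right) = \frac{41 Y \left(-4 + Y\right)}{36}$)
$W^{3}{\left(g{\left(-5 \right)} \right)} = \left(\frac{41 \frac{6}{6 - 5} \left(-4 + \frac{6}{6 - 5}\right)}{36}\right)^{3} = \left(\frac{41 \cdot \frac{6}{1} \left(-4 + \frac{6}{1}\right)}{36}\right)^{3} = \left(\frac{41 \cdot 6 \cdot 1 \left(-4 + 6 \cdot 1\right)}{36}\right)^{3} = \left(\frac{41}{36} \cdot 6 \left(-4 + 6\right)\right)^{3} = \left(\frac{41}{36} \cdot 6 \cdot 2\right)^{3} = \left(\frac{41}{3}\right)^{3} = \frac{68921}{27}$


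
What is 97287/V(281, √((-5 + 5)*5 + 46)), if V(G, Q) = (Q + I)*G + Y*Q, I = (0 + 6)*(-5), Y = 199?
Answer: -9112549/671850 - 259432*√46/335925 ≈ -18.801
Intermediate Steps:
I = -30 (I = 6*(-5) = -30)
V(G, Q) = 199*Q + G*(-30 + Q) (V(G, Q) = (Q - 30)*G + 199*Q = (-30 + Q)*G + 199*Q = G*(-30 + Q) + 199*Q = 199*Q + G*(-30 + Q))
97287/V(281, √((-5 + 5)*5 + 46)) = 97287/(-30*281 + 199*√((-5 + 5)*5 + 46) + 281*√((-5 + 5)*5 + 46)) = 97287/(-8430 + 199*√(0*5 + 46) + 281*√(0*5 + 46)) = 97287/(-8430 + 199*√(0 + 46) + 281*√(0 + 46)) = 97287/(-8430 + 199*√46 + 281*√46) = 97287/(-8430 + 480*√46)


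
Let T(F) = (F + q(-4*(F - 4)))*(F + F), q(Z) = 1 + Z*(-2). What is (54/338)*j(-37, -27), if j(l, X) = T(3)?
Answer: -648/169 ≈ -3.8343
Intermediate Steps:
q(Z) = 1 - 2*Z
T(F) = 2*F*(-31 + 9*F) (T(F) = (F + (1 - (-8)*(F - 4)))*(F + F) = (F + (1 - (-8)*(-4 + F)))*(2*F) = (F + (1 - 2*(16 - 4*F)))*(2*F) = (F + (1 + (-32 + 8*F)))*(2*F) = (F + (-31 + 8*F))*(2*F) = (-31 + 9*F)*(2*F) = 2*F*(-31 + 9*F))
j(l, X) = -24 (j(l, X) = 2*3*(-31 + 9*3) = 2*3*(-31 + 27) = 2*3*(-4) = -24)
(54/338)*j(-37, -27) = (54/338)*(-24) = (54*(1/338))*(-24) = (27/169)*(-24) = -648/169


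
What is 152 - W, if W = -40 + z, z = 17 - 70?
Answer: 245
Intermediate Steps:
z = -53
W = -93 (W = -40 - 53 = -93)
152 - W = 152 - 1*(-93) = 152 + 93 = 245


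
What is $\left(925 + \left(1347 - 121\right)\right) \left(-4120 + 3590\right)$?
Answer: $-1140030$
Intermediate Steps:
$\left(925 + \left(1347 - 121\right)\right) \left(-4120 + 3590\right) = \left(925 + \left(1347 - 121\right)\right) \left(-530\right) = \left(925 + 1226\right) \left(-530\right) = 2151 \left(-530\right) = -1140030$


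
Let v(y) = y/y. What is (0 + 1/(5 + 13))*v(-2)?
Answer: 1/18 ≈ 0.055556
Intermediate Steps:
v(y) = 1
(0 + 1/(5 + 13))*v(-2) = (0 + 1/(5 + 13))*1 = (0 + 1/18)*1 = (1/18)*1 = 1/18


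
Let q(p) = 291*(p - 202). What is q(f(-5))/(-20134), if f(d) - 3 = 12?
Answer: 54417/20134 ≈ 2.7027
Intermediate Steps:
f(d) = 15 (f(d) = 3 + 12 = 15)
q(p) = -58782 + 291*p (q(p) = 291*(-202 + p) = -58782 + 291*p)
q(f(-5))/(-20134) = (-58782 + 291*15)/(-20134) = (-58782 + 4365)*(-1/20134) = -54417*(-1/20134) = 54417/20134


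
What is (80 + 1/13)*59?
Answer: 61419/13 ≈ 4724.5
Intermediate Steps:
(80 + 1/13)*59 = (1041/13)*59 = 61419/13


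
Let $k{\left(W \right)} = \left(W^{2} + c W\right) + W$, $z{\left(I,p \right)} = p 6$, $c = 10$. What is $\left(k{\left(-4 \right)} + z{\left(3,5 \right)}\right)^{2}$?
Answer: $4$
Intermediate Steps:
$z{\left(I,p \right)} = 6 p$
$k{\left(W \right)} = W^{2} + 11 W$ ($k{\left(W \right)} = \left(W^{2} + 10 W\right) + W = W^{2} + 11 W$)
$\left(k{\left(-4 \right)} + z{\left(3,5 \right)}\right)^{2} = \left(- 4 \left(11 - 4\right) + 6 \cdot 5\right)^{2} = \left(\left(-4\right) 7 + 30\right)^{2} = \left(-28 + 30\right)^{2} = 2^{2} = 4$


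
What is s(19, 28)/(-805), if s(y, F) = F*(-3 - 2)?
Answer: 4/23 ≈ 0.17391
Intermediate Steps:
s(y, F) = -5*F (s(y, F) = F*(-5) = -5*F)
s(19, 28)/(-805) = -5*28/(-805) = -140*(-1/805) = 4/23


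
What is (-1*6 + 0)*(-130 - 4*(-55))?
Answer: -540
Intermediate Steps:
(-1*6 + 0)*(-130 - 4*(-55)) = (-6 + 0)*(-130 + 220) = -6*90 = -540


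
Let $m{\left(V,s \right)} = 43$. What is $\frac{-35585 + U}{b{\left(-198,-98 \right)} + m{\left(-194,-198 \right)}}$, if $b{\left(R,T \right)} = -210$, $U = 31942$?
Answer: $\frac{3643}{167} \approx 21.814$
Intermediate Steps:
$\frac{-35585 + U}{b{\left(-198,-98 \right)} + m{\left(-194,-198 \right)}} = \frac{-35585 + 31942}{-210 + 43} = - \frac{3643}{-167} = \left(-3643\right) \left(- \frac{1}{167}\right) = \frac{3643}{167}$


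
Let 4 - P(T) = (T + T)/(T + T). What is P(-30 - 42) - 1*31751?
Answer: -31748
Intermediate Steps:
P(T) = 3 (P(T) = 4 - (T + T)/(T + T) = 4 - 2*T/(2*T) = 4 - 2*T*1/(2*T) = 4 - 1*1 = 4 - 1 = 3)
P(-30 - 42) - 1*31751 = 3 - 1*31751 = 3 - 31751 = -31748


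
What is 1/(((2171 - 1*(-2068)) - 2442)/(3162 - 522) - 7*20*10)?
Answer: -880/1231401 ≈ -0.00071463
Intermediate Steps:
1/(((2171 - 1*(-2068)) - 2442)/(3162 - 522) - 7*20*10) = 1/(((2171 + 2068) - 2442)/2640 - 140*10) = 1/((4239 - 2442)*(1/2640) - 1400) = 1/(1797*(1/2640) - 1400) = 1/(599/880 - 1400) = 1/(-1231401/880) = -880/1231401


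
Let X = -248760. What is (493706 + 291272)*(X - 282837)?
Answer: -417291949866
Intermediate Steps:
(493706 + 291272)*(X - 282837) = (493706 + 291272)*(-248760 - 282837) = 784978*(-531597) = -417291949866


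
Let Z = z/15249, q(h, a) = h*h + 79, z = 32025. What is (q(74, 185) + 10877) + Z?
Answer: 83534531/5083 ≈ 16434.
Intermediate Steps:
q(h, a) = 79 + h² (q(h, a) = h² + 79 = 79 + h²)
Z = 10675/5083 (Z = 32025/15249 = 32025*(1/15249) = 10675/5083 ≈ 2.1001)
(q(74, 185) + 10877) + Z = ((79 + 74²) + 10877) + 10675/5083 = ((79 + 5476) + 10877) + 10675/5083 = (5555 + 10877) + 10675/5083 = 16432 + 10675/5083 = 83534531/5083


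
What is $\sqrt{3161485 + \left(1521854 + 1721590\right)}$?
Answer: $\sqrt{6404929} \approx 2530.8$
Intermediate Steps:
$\sqrt{3161485 + \left(1521854 + 1721590\right)} = \sqrt{3161485 + 3243444} = \sqrt{6404929}$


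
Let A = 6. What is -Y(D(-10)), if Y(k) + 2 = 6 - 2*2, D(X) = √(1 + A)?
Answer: 0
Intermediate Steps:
D(X) = √7 (D(X) = √(1 + 6) = √7)
Y(k) = 0 (Y(k) = -2 + (6 - 2*2) = -2 + (6 - 4) = -2 + 2 = 0)
-Y(D(-10)) = -1*0 = 0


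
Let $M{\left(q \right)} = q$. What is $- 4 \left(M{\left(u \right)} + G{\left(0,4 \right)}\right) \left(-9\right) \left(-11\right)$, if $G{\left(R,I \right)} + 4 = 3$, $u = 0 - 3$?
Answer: $1584$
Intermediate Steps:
$u = -3$
$G{\left(R,I \right)} = -1$ ($G{\left(R,I \right)} = -4 + 3 = -1$)
$- 4 \left(M{\left(u \right)} + G{\left(0,4 \right)}\right) \left(-9\right) \left(-11\right) = - 4 \left(-3 - 1\right) \left(-9\right) \left(-11\right) = \left(-4\right) \left(-4\right) \left(-9\right) \left(-11\right) = 16 \left(-9\right) \left(-11\right) = \left(-144\right) \left(-11\right) = 1584$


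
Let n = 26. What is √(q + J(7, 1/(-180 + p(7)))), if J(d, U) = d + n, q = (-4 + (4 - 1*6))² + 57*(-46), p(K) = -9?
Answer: I*√2553 ≈ 50.527*I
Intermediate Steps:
q = -2586 (q = (-4 + (4 - 6))² - 2622 = (-4 - 2)² - 2622 = (-6)² - 2622 = 36 - 2622 = -2586)
J(d, U) = 26 + d (J(d, U) = d + 26 = 26 + d)
√(q + J(7, 1/(-180 + p(7)))) = √(-2586 + (26 + 7)) = √(-2586 + 33) = √(-2553) = I*√2553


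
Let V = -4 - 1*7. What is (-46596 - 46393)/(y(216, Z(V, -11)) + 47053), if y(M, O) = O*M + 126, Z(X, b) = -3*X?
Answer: -92989/54307 ≈ -1.7123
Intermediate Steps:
V = -11 (V = -4 - 7 = -11)
y(M, O) = 126 + M*O (y(M, O) = M*O + 126 = 126 + M*O)
(-46596 - 46393)/(y(216, Z(V, -11)) + 47053) = (-46596 - 46393)/((126 + 216*(-3*(-11))) + 47053) = -92989/((126 + 216*33) + 47053) = -92989/((126 + 7128) + 47053) = -92989/(7254 + 47053) = -92989/54307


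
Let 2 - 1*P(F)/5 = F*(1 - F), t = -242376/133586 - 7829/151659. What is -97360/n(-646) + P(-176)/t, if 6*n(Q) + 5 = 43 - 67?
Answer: -34717573326640470/548163025381 ≈ -63334.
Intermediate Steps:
n(Q) = -29/6 (n(Q) = -5/6 + (43 - 67)/6 = -5/6 + (1/6)*(-24) = -5/6 - 4 = -29/6)
t = -18902173289/10129759587 (t = -242376*1/133586 - 7829*1/151659 = -121188/66793 - 7829/151659 = -18902173289/10129759587 ≈ -1.8660)
P(F) = 10 - 5*F*(1 - F)
-97360/n(-646) + P(-176)/t = -97360/(-29/6) + (10 - 5*(-176) + 5*(-176)**2)/(-18902173289/10129759587) = -97360*(-6/29) + (10 + 880 + 5*30976)*(-10129759587/18902173289) = 584160/29 + (10 + 880 + 154880)*(-10129759587/18902173289) = 584160/29 + 155770*(-10129759587/18902173289) = 584160/29 - 1577912650866990/18902173289 = -34717573326640470/548163025381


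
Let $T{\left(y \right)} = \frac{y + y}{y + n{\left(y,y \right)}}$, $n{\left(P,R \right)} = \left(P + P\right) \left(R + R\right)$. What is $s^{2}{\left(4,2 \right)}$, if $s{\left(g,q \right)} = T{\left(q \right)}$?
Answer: $\frac{4}{81} \approx 0.049383$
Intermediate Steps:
$n{\left(P,R \right)} = 4 P R$ ($n{\left(P,R \right)} = 2 P 2 R = 4 P R$)
$T{\left(y \right)} = \frac{2 y}{y + 4 y^{2}}$ ($T{\left(y \right)} = \frac{y + y}{y + 4 y y} = \frac{2 y}{y + 4 y^{2}}$)
$s{\left(g,q \right)} = \frac{2}{1 + 4 q}$
$s^{2}{\left(4,2 \right)} = \left(\frac{2}{1 + 4 \cdot 2}\right)^{2} = \left(\frac{2}{1 + 8}\right)^{2} = \left(\frac{2}{9}\right)^{2} = \frac{4}{81}$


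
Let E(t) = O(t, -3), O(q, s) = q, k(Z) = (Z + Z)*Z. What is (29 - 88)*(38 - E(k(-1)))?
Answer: -2124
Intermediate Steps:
k(Z) = 2*Z² (k(Z) = (2*Z)*Z = 2*Z²)
E(t) = t
(29 - 88)*(38 - E(k(-1))) = (29 - 88)*(38 - 2*(-1)²) = -59*(38 - 2) = -59*36 = -2124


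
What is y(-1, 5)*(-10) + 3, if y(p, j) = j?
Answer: -47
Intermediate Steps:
y(-1, 5)*(-10) + 3 = 5*(-10) + 3 = -50 + 3 = -47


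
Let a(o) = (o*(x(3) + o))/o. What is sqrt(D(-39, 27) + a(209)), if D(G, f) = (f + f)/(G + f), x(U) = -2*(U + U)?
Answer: sqrt(770)/2 ≈ 13.874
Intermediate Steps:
x(U) = -4*U
D(G, f) = 2*f/(G + f) (D(G, f) = (2*f)/(G + f) = 2*f/(G + f))
a(o) = -12 + o (a(o) = (o*(-4*3 + o))/o = (o*(-12 + o))/o = -12 + o)
sqrt(D(-39, 27) + a(209)) = sqrt(2*27/(-39 + 27) + (-12 + 209)) = sqrt(2*27/(-12) + 197) = sqrt(2*27*(-1/12) + 197) = sqrt(-9/2 + 197) = sqrt(385/2) = sqrt(770)/2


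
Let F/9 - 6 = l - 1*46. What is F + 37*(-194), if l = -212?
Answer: -9446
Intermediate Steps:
F = -2268 (F = 54 + 9*(-212 - 1*46) = 54 + 9*(-212 - 46) = 54 + 9*(-258) = 54 - 2322 = -2268)
F + 37*(-194) = -2268 + 37*(-194) = -2268 - 7178 = -9446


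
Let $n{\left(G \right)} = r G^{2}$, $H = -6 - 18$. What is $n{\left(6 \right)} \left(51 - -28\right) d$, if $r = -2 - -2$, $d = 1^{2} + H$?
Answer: $0$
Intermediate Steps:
$H = -24$
$d = -23$ ($d = 1^{2} - 24 = 1 - 24 = -23$)
$r = 0$ ($r = -2 + 2 = 0$)
$n{\left(G \right)} = 0$ ($n{\left(G \right)} = 0 G^{2} = 0$)
$n{\left(6 \right)} \left(51 - -28\right) d = 0 \left(51 - -28\right) \left(-23\right) = 0 \left(51 + 28\right) \left(-23\right) = 0 \cdot 79 \left(-23\right) = 0 \left(-23\right) = 0$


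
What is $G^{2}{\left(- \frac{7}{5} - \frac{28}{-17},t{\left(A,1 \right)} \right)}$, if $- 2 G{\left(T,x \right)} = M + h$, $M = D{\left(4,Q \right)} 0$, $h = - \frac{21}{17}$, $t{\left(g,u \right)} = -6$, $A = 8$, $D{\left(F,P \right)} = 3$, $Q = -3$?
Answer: $\frac{441}{1156} \approx 0.38149$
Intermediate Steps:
$h = - \frac{21}{17}$ ($h = \left(-21\right) \frac{1}{17} = - \frac{21}{17} \approx -1.2353$)
$M = 0$ ($M = 3 \cdot 0 = 0$)
$G{\left(T,x \right)} = \frac{21}{34}$ ($G{\left(T,x \right)} = - \frac{0 - \frac{21}{17}}{2} = \left(- \frac{1}{2}\right) \left(- \frac{21}{17}\right) = \frac{21}{34}$)
$G^{2}{\left(- \frac{7}{5} - \frac{28}{-17},t{\left(A,1 \right)} \right)} = \left(\frac{21}{34}\right)^{2} = \frac{441}{1156}$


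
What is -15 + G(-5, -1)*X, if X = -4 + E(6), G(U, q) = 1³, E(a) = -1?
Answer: -20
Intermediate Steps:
G(U, q) = 1
X = -5 (X = -4 - 1 = -5)
-15 + G(-5, -1)*X = -15 + 1*(-5) = -15 - 5 = -20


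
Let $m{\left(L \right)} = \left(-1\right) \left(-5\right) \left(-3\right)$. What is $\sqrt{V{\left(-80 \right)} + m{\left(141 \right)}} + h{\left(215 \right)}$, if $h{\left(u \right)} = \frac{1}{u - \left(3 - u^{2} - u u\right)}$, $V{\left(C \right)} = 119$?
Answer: $\frac{1}{92662} + 2 \sqrt{26} \approx 10.198$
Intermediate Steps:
$m{\left(L \right)} = -15$ ($m{\left(L \right)} = 5 \left(-3\right) = -15$)
$h{\left(u \right)} = \frac{1}{-3 + u + 2 u^{2}}$ ($h{\left(u \right)} = \frac{1}{u + \left(\left(u^{2} + u^{2}\right) - 3\right)} = \frac{1}{u + \left(2 u^{2} - 3\right)} = \frac{1}{u + \left(-3 + 2 u^{2}\right)} = \frac{1}{-3 + u + 2 u^{2}}$)
$\sqrt{V{\left(-80 \right)} + m{\left(141 \right)}} + h{\left(215 \right)} = \sqrt{119 - 15} + \frac{1}{-3 + 215 + 2 \cdot 215^{2}} = \sqrt{104} + \frac{1}{-3 + 215 + 2 \cdot 46225} = 2 \sqrt{26} + \frac{1}{-3 + 215 + 92450} = 2 \sqrt{26} + \frac{1}{92662} = \frac{1}{92662} + 2 \sqrt{26}$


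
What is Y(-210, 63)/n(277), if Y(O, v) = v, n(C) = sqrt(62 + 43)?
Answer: 3*sqrt(105)/5 ≈ 6.1482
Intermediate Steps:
n(C) = sqrt(105)
Y(-210, 63)/n(277) = 63/(sqrt(105)) = 63*(sqrt(105)/105) = 3*sqrt(105)/5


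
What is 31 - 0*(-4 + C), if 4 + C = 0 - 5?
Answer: 31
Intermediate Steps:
C = -9 (C = -4 + (0 - 5) = -4 - 5 = -9)
31 - 0*(-4 + C) = 31 - 0*(-4 - 9) = 31 - 0*(-13) = 31 - 113*0 = 31 + 0 = 31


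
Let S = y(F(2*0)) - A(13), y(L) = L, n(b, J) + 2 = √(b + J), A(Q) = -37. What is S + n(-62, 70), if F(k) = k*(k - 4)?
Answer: 35 + 2*√2 ≈ 37.828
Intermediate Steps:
n(b, J) = -2 + √(J + b) (n(b, J) = -2 + √(b + J) = -2 + √(J + b))
F(k) = k*(-4 + k)
S = 37 (S = (2*0)*(-4 + 2*0) - 1*(-37) = 0*(-4 + 0) + 37 = 0*(-4) + 37 = 0 + 37 = 37)
S + n(-62, 70) = 37 + (-2 + √(70 - 62)) = 37 + (-2 + √8) = 37 + (-2 + 2*√2) = 35 + 2*√2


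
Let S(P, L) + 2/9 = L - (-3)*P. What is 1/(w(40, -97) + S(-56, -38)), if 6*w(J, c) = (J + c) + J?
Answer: -18/3763 ≈ -0.0047834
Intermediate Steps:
w(J, c) = J/3 + c/6 (w(J, c) = ((J + c) + J)/6 = (c + 2*J)/6 = J/3 + c/6)
S(P, L) = -2/9 + L + 3*P (S(P, L) = -2/9 + (L - (-3)*P) = -2/9 + (L + 3*P) = -2/9 + L + 3*P)
1/(w(40, -97) + S(-56, -38)) = 1/(((⅓)*40 + (⅙)*(-97)) + (-2/9 - 38 + 3*(-56))) = 1/((40/3 - 97/6) + (-2/9 - 38 - 168)) = 1/(-17/6 - 1856/9) = 1/(-3763/18) = -18/3763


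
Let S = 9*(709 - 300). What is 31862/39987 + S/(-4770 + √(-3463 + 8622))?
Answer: 22681982552/909613919367 - 3681*√5159/22747741 ≈ 0.013313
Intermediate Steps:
S = 3681 (S = 9*409 = 3681)
31862/39987 + S/(-4770 + √(-3463 + 8622)) = 31862/39987 + 3681/(-4770 + √(-3463 + 8622)) = 31862*(1/39987) + 3681/(-4770 + √5159) = 31862/39987 + 3681/(-4770 + √5159)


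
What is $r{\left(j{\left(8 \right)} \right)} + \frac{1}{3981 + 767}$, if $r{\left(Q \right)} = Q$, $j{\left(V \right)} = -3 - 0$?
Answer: $- \frac{14243}{4748} \approx -2.9998$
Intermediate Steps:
$j{\left(V \right)} = -3$ ($j{\left(V \right)} = -3 + 0 = -3$)
$r{\left(j{\left(8 \right)} \right)} + \frac{1}{3981 + 767} = -3 + \frac{1}{3981 + 767} = -3 + \frac{1}{4748} = - \frac{14243}{4748}$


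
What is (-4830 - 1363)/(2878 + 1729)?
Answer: -6193/4607 ≈ -1.3443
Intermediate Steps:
(-4830 - 1363)/(2878 + 1729) = -6193/4607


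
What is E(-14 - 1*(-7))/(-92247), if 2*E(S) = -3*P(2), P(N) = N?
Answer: 1/30749 ≈ 3.2521e-5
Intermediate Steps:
E(S) = -3 (E(S) = (-3*2)/2 = (½)*(-6) = -3)
E(-14 - 1*(-7))/(-92247) = -3/(-92247) = -3*(-1/92247) = 1/30749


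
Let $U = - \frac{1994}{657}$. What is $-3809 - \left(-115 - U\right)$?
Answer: $- \frac{2428952}{657} \approx -3697.0$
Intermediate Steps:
$U = - \frac{1994}{657}$ ($U = \left(-1994\right) \frac{1}{657} = - \frac{1994}{657} \approx -3.035$)
$-3809 - \left(-115 - U\right) = -3809 - \left(-115 - - \frac{1994}{657}\right) = -3809 - \left(-115 + \frac{1994}{657}\right) = -3809 - - \frac{73561}{657} = -3809 + \frac{73561}{657} = - \frac{2428952}{657}$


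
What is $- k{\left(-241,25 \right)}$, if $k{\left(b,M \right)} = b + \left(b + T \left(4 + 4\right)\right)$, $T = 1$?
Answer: $474$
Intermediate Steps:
$k{\left(b,M \right)} = 8 + 2 b$ ($k{\left(b,M \right)} = b + \left(b + 1 \left(4 + 4\right)\right) = b + \left(b + 1 \cdot 8\right) = b + \left(b + 8\right) = b + \left(8 + b\right) = 8 + 2 b$)
$- k{\left(-241,25 \right)} = - (8 + 2 \left(-241\right)) = - (8 - 482) = \left(-1\right) \left(-474\right) = 474$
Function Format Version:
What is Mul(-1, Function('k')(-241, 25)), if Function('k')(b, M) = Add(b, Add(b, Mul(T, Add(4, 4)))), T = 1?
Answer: 474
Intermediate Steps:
Function('k')(b, M) = Add(8, Mul(2, b)) (Function('k')(b, M) = Add(b, Add(b, Mul(1, Add(4, 4)))) = Add(b, Add(b, Mul(1, 8))) = Add(b, Add(b, 8)) = Add(b, Add(8, b)) = Add(8, Mul(2, b)))
Mul(-1, Function('k')(-241, 25)) = Mul(-1, Add(8, Mul(2, -241))) = Mul(-1, Add(8, -482)) = Mul(-1, -474) = 474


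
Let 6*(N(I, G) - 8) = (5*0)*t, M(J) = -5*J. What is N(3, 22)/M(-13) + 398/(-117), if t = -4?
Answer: -1918/585 ≈ -3.2786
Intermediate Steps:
N(I, G) = 8 (N(I, G) = 8 + ((5*0)*(-4))/6 = 8 + (0*(-4))/6 = 8 + (⅙)*0 = 8 + 0 = 8)
N(3, 22)/M(-13) + 398/(-117) = 8/((-5*(-13))) + 398/(-117) = 8/65 + 398*(-1/117) = 8*(1/65) - 398/117 = 8/65 - 398/117 = -1918/585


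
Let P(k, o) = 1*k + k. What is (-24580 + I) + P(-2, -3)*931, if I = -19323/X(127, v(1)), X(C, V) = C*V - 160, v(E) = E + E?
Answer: -2679899/94 ≈ -28510.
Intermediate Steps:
v(E) = 2*E
X(C, V) = -160 + C*V
P(k, o) = 2*k (P(k, o) = k + k = 2*k)
I = -19323/94 (I = -19323/(-160 + 127*(2*1)) = -19323/(-160 + 127*2) = -19323/(-160 + 254) = -19323/94 ≈ -205.56)
(-24580 + I) + P(-2, -3)*931 = (-24580 - 19323/94) + (2*(-2))*931 = -2329843/94 - 4*931 = -2329843/94 - 3724 = -2679899/94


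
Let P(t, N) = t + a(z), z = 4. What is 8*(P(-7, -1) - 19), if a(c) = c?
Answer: -176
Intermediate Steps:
P(t, N) = 4 + t (P(t, N) = t + 4 = 4 + t)
8*(P(-7, -1) - 19) = 8*((4 - 7) - 19) = 8*(-3 - 19) = 8*(-22) = -176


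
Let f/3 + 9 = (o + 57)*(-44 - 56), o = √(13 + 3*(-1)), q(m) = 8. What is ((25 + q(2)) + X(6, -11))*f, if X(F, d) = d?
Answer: -376794 - 6600*√10 ≈ -3.9767e+5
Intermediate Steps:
o = √10 (o = √(13 - 3) = √10 ≈ 3.1623)
f = -17127 - 300*√10 (f = -27 + 3*((√10 + 57)*(-44 - 56)) = -27 + 3*((57 + √10)*(-100)) = -27 + 3*(-5700 - 100*√10) = -27 + (-17100 - 300*√10) = -17127 - 300*√10 ≈ -18076.)
((25 + q(2)) + X(6, -11))*f = ((25 + 8) - 11)*(-17127 - 300*√10) = (33 - 11)*(-17127 - 300*√10) = 22*(-17127 - 300*√10) = -376794 - 6600*√10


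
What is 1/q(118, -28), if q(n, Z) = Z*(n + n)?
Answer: -1/6608 ≈ -0.00015133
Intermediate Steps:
q(n, Z) = 2*Z*n (q(n, Z) = Z*(2*n) = 2*Z*n)
1/q(118, -28) = 1/(2*(-28)*118) = 1/(-6608) = -1/6608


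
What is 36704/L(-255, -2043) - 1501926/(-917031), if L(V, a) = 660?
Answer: 2887498082/50436705 ≈ 57.250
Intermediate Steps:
36704/L(-255, -2043) - 1501926/(-917031) = 36704/660 - 1501926/(-917031) = 36704*(1/660) - 1501926*(-1/917031) = 9176/165 + 500642/305677 = 2887498082/50436705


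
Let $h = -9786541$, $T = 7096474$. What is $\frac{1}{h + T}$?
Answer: $- \frac{1}{2690067} \approx -3.7174 \cdot 10^{-7}$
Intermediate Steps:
$\frac{1}{h + T} = \frac{1}{-9786541 + 7096474} = \frac{1}{-2690067} = - \frac{1}{2690067}$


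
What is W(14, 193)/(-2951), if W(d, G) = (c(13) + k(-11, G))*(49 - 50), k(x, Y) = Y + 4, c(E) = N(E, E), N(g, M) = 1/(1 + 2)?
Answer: 592/8853 ≈ 0.066870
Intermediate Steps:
N(g, M) = ⅓ (N(g, M) = 1/3 = ⅓)
c(E) = ⅓
k(x, Y) = 4 + Y
W(d, G) = -13/3 - G (W(d, G) = (⅓ + (4 + G))*(49 - 50) = (13/3 + G)*(-1) = -13/3 - G)
W(14, 193)/(-2951) = (-13/3 - 1*193)/(-2951) = (-13/3 - 193)*(-1/2951) = -592/3*(-1/2951) = 592/8853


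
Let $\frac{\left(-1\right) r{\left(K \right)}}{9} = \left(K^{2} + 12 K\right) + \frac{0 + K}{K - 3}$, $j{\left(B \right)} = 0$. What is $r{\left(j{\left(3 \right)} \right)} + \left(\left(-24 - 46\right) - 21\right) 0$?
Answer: $0$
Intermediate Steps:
$r{\left(K \right)} = - 108 K - 9 K^{2} - \frac{9 K}{-3 + K}$ ($r{\left(K \right)} = - 9 \left(\left(K^{2} + 12 K\right) + \frac{0 + K}{K - 3}\right) = - 9 \left(\left(K^{2} + 12 K\right) + \frac{K}{-3 + K}\right) = - 9 \left(K^{2} + 12 K + \frac{K}{-3 + K}\right) = - 108 K - 9 K^{2} - \frac{9 K}{-3 + K}$)
$r{\left(j{\left(3 \right)} \right)} + \left(\left(-24 - 46\right) - 21\right) 0 = 9 \cdot 0 \frac{1}{-3 + 0} \left(35 - 0^{2} - 0\right) + \left(\left(-24 - 46\right) - 21\right) 0 = 9 \cdot 0 \frac{1}{-3} \left(35 - 0 + 0\right) + \left(-70 - 21\right) 0 = 9 \cdot 0 \left(- \frac{1}{3}\right) \left(35 + 0 + 0\right) - 0 = 9 \cdot 0 \left(- \frac{1}{3}\right) 35 + 0 = 0 + 0 = 0$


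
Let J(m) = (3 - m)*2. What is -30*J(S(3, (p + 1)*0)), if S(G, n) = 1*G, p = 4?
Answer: 0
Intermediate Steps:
S(G, n) = G
J(m) = 6 - 2*m
-30*J(S(3, (p + 1)*0)) = -30*(6 - 2*3) = -30*(6 - 6) = -30*0 = 0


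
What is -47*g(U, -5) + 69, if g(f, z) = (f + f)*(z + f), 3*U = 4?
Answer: 4757/9 ≈ 528.56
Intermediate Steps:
U = 4/3 (U = (⅓)*4 = 4/3 ≈ 1.3333)
g(f, z) = 2*f*(f + z) (g(f, z) = (2*f)*(f + z) = 2*f*(f + z))
-47*g(U, -5) + 69 = -94*4*(4/3 - 5)/3 + 69 = -94*4*(-11)/(3*3) + 69 = -47*(-88/9) + 69 = 4136/9 + 69 = 4757/9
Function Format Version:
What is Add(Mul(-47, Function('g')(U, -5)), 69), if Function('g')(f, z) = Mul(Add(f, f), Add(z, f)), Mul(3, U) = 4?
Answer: Rational(4757, 9) ≈ 528.56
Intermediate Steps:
U = Rational(4, 3) (U = Mul(Rational(1, 3), 4) = Rational(4, 3) ≈ 1.3333)
Function('g')(f, z) = Mul(2, f, Add(f, z)) (Function('g')(f, z) = Mul(Mul(2, f), Add(f, z)) = Mul(2, f, Add(f, z)))
Add(Mul(-47, Function('g')(U, -5)), 69) = Add(Mul(-47, Mul(2, Rational(4, 3), Add(Rational(4, 3), -5))), 69) = Add(Mul(-47, Mul(2, Rational(4, 3), Rational(-11, 3))), 69) = Add(Mul(-47, Rational(-88, 9)), 69) = Add(Rational(4136, 9), 69) = Rational(4757, 9)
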